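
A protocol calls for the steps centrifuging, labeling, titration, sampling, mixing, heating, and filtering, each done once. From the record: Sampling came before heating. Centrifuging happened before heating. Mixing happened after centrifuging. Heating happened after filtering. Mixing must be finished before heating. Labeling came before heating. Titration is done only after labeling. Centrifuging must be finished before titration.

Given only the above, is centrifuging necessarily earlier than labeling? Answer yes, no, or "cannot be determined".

No chain of stated constraints runs from centrifuging to labeling, and none runs from labeling to centrifuging either.
So the relative order of centrifuging and labeling is not fixed by the given facts.

cannot be determined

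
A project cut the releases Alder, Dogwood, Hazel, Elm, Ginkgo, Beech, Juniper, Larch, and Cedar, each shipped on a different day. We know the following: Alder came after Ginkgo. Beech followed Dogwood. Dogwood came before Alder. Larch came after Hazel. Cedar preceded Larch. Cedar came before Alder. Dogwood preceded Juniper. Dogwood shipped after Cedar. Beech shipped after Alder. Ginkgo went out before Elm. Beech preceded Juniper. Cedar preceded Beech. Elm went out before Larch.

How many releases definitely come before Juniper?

Directly stated before Juniper: Beech and Dogwood.
Alder reaches Juniper via Alder → Beech → Juniper.
Cedar reaches Juniper via Cedar → Dogwood → Juniper.
Ginkgo reaches Juniper via Ginkgo → Alder → Beech → Juniper.
No chain forces Elm (or any of the others) ahead of Juniper.
That's Alder, Beech, Cedar, Dogwood, and Ginkgo — 5 in all.

5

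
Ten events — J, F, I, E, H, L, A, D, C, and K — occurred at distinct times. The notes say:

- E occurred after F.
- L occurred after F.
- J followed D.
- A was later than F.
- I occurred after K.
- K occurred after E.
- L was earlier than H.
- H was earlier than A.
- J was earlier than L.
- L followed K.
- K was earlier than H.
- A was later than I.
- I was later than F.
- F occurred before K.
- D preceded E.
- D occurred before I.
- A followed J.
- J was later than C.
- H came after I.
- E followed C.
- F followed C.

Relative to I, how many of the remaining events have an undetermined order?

2

Forced before I: C, D, E, F, and K; forced after I: A and H.
That leaves J and L with no forced order relative to I — 2.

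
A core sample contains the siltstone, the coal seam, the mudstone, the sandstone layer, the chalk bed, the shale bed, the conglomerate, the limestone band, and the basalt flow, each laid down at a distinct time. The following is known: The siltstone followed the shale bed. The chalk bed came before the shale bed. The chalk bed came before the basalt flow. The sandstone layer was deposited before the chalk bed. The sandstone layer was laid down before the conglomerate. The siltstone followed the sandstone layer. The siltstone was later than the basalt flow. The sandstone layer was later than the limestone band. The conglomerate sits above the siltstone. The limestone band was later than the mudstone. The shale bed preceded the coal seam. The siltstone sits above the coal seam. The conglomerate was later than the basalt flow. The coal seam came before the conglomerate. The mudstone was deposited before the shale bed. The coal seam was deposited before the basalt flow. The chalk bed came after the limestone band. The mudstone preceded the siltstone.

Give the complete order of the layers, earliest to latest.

the mudstone, the limestone band, the sandstone layer, the chalk bed, the shale bed, the coal seam, the basalt flow, the siltstone, the conglomerate

The constraints fix every adjacent pair, so only one ordering works:
the mudstone → the limestone band → the sandstone layer → the chalk bed → the shale bed → the coal seam → the basalt flow → the siltstone → the conglomerate.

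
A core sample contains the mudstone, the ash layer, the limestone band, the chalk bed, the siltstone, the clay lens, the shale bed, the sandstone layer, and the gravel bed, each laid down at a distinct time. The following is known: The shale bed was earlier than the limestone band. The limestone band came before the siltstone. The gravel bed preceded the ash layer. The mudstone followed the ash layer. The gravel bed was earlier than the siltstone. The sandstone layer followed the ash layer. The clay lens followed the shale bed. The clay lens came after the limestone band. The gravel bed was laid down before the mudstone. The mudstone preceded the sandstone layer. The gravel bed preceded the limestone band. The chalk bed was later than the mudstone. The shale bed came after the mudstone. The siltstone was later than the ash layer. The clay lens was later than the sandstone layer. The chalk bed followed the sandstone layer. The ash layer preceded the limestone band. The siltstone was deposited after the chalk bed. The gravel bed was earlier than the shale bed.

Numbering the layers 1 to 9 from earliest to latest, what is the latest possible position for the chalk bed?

8

The chalk bed must come before the siltstone — 1 layer forced after it.
Everything else can be placed before the chalk bed in some valid order, so the chalk bed can sit as late as position 9 − 1 = 8.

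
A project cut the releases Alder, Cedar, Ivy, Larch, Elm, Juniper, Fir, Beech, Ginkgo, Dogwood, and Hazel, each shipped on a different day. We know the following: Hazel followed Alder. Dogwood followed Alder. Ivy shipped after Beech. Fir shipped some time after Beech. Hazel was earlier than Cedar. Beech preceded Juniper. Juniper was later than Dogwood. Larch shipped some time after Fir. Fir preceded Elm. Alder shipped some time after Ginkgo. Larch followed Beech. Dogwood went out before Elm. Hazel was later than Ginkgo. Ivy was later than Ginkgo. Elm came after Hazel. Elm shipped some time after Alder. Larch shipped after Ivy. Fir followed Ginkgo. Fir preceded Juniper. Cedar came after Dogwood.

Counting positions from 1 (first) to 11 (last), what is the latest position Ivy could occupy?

Ivy must come before Larch — 1 release forced after it.
Everything else can be placed before Ivy in some valid order, so Ivy can sit as late as position 11 − 1 = 10.

10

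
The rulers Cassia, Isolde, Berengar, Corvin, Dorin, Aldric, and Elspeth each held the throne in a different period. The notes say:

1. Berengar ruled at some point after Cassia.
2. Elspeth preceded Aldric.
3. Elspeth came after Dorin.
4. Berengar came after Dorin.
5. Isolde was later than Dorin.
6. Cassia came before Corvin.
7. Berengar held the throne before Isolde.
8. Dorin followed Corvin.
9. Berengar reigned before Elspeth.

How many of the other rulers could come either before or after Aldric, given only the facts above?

Forced before Aldric: Berengar, Cassia, Corvin, Dorin, and Elspeth.
That leaves Isolde with no forced order relative to Aldric — 1.

1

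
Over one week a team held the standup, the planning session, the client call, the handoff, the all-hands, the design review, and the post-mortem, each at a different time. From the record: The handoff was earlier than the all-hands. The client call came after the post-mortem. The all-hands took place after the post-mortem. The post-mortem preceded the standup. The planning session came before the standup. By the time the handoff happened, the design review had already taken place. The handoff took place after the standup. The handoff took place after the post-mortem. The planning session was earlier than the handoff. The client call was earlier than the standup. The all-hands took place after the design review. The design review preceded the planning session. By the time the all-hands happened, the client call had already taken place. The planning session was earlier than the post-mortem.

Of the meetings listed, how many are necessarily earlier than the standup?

Directly stated before the standup: the client call, the planning session, and the post-mortem.
The design review reaches the standup via the design review → the planning session → the standup.
That's the client call, the design review, the planning session, and the post-mortem — 4 in all.

4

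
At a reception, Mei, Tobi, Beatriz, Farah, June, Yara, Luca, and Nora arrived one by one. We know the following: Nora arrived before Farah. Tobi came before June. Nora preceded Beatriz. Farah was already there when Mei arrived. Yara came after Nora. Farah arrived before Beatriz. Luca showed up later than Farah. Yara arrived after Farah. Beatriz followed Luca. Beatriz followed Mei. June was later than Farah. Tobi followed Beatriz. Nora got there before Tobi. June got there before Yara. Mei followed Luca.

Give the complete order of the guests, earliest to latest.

Nora, Farah, Luca, Mei, Beatriz, Tobi, June, Yara

The constraints fix every adjacent pair, so only one ordering works:
Nora → Farah → Luca → Mei → Beatriz → Tobi → June → Yara.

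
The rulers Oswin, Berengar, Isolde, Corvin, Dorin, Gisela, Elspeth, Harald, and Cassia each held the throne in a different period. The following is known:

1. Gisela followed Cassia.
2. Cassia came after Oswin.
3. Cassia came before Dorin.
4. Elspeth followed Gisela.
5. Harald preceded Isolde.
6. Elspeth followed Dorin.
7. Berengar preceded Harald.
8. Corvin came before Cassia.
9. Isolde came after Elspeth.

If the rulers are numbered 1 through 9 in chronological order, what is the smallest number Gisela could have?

4

Cassia, Corvin, and Oswin must all come before Gisela — 3 forced predecessors.
Nothing else is forced ahead of Gisela, so their earliest slot is position 3 + 1 = 4.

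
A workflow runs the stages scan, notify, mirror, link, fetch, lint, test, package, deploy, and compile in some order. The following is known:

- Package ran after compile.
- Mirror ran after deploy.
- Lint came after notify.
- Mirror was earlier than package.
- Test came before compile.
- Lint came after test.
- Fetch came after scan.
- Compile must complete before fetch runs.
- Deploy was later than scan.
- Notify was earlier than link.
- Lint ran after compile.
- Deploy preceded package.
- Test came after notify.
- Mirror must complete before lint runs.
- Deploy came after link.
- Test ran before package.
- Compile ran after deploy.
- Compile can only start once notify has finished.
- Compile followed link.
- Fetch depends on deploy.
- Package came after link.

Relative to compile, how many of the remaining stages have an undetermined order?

1

Forced before compile: deploy, link, notify, scan, and test; forced after compile: fetch, lint, and package.
That leaves mirror with no forced order relative to compile — 1.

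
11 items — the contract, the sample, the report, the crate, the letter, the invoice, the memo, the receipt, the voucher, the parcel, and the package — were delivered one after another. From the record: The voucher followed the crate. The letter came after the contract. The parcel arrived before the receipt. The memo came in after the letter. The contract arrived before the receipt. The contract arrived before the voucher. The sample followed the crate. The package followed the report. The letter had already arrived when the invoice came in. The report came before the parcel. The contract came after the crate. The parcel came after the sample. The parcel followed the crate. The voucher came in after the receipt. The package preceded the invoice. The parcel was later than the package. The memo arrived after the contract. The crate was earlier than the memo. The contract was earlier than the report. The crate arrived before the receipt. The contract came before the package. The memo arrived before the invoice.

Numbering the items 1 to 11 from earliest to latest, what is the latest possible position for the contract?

The contract must come before the invoice, the letter, the memo, the package, the parcel, the receipt, the report, and the voucher — 8 items forced after it.
Everything else can be placed before the contract in some valid order, so the contract can sit as late as position 11 − 8 = 3.

3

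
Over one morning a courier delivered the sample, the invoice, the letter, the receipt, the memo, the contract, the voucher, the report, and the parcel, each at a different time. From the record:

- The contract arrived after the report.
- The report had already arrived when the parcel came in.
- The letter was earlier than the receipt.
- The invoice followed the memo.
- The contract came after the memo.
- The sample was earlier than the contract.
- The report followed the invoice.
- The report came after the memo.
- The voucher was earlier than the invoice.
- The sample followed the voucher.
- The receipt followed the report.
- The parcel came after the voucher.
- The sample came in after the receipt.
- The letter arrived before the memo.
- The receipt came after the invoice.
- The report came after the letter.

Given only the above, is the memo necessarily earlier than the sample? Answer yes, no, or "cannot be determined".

Chain the constraints: the memo → the invoice → the receipt → the sample. Each link is directly stated, so the memo comes before the sample.

yes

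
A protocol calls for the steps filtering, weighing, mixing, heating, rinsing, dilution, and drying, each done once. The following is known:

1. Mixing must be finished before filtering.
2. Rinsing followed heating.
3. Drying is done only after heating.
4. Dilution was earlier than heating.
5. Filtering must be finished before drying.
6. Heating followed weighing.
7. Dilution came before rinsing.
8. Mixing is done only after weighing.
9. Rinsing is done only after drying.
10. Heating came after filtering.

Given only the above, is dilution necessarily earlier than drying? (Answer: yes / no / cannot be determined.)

yes

Chain the constraints: dilution → heating → drying. Each link is directly stated, so dilution comes before drying.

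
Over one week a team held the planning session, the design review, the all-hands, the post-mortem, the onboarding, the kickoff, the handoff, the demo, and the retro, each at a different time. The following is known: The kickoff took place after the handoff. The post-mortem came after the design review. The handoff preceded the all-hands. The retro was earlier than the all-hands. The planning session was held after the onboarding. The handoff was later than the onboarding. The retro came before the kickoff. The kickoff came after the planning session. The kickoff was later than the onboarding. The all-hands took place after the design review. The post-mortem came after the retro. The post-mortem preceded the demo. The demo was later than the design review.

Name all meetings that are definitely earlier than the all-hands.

Directly stated before the all-hands: the design review, the handoff, and the retro.
The onboarding reaches the all-hands via the onboarding → the handoff → the all-hands.

the design review, the handoff, the onboarding, the retro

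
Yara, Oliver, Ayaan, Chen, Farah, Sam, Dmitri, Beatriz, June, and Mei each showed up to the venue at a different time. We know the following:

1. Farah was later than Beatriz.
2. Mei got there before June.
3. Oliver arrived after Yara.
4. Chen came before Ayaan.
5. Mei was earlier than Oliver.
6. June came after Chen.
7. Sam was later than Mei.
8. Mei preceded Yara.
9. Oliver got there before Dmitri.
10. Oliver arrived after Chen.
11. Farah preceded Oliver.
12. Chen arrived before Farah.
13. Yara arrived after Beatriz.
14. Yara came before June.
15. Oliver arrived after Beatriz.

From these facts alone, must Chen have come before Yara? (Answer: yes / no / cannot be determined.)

cannot be determined

No chain of stated constraints runs from Chen to Yara, and none runs from Yara to Chen either.
So the relative order of Chen and Yara is not fixed by the given facts.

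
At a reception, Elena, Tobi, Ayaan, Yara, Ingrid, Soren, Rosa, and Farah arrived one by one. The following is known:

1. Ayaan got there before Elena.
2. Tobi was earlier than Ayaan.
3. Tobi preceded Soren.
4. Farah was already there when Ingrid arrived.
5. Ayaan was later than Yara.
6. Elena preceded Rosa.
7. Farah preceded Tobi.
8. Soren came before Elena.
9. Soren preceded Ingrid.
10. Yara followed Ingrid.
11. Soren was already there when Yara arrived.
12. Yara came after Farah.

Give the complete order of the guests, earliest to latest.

Farah, Tobi, Soren, Ingrid, Yara, Ayaan, Elena, Rosa

The constraints fix every adjacent pair, so only one ordering works:
Farah → Tobi → Soren → Ingrid → Yara → Ayaan → Elena → Rosa.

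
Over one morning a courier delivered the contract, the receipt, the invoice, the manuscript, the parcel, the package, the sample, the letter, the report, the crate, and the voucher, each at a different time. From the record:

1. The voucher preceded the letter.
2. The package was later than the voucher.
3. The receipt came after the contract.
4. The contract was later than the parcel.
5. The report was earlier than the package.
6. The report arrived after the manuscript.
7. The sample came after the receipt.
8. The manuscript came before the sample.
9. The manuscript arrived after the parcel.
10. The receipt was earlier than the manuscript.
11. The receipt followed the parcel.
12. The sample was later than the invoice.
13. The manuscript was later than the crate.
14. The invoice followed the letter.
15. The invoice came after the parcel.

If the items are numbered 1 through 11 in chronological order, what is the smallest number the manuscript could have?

5

The contract, the crate, the parcel, and the receipt must all come before the manuscript — 4 forced predecessors.
Nothing else is forced ahead of the manuscript, so its earliest slot is position 4 + 1 = 5.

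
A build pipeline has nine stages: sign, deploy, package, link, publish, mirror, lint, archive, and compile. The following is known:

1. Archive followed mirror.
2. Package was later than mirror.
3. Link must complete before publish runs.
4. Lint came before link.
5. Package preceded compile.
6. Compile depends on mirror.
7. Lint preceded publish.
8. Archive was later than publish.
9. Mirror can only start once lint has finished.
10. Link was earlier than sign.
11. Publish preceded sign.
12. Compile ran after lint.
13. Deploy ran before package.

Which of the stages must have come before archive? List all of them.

link, lint, mirror, publish

Directly stated before archive: mirror and publish.
Link reaches archive via link → publish → archive.
Lint reaches archive via lint → publish → archive.
No chain forces sign (or any of the others) ahead of archive.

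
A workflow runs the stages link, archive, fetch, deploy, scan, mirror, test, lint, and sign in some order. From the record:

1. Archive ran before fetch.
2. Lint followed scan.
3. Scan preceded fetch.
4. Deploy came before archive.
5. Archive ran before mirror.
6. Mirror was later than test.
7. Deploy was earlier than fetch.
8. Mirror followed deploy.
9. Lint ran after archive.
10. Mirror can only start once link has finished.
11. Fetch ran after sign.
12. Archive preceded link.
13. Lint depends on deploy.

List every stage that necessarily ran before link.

Directly stated before link: archive.
Deploy reaches link via deploy → archive → link.
No chain forces test (or any of the others) ahead of link.

archive, deploy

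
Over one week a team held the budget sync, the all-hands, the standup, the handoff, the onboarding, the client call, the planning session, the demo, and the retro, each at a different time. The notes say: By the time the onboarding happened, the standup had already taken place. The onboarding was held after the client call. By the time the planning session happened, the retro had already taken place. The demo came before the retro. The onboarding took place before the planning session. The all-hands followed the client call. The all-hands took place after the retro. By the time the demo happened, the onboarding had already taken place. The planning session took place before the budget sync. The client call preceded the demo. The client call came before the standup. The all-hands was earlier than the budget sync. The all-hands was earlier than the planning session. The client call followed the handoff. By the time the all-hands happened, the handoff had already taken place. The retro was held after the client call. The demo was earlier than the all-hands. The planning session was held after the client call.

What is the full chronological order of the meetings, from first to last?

the handoff, the client call, the standup, the onboarding, the demo, the retro, the all-hands, the planning session, the budget sync

The constraints fix every adjacent pair, so only one ordering works:
the handoff → the client call → the standup → the onboarding → the demo → the retro → the all-hands → the planning session → the budget sync.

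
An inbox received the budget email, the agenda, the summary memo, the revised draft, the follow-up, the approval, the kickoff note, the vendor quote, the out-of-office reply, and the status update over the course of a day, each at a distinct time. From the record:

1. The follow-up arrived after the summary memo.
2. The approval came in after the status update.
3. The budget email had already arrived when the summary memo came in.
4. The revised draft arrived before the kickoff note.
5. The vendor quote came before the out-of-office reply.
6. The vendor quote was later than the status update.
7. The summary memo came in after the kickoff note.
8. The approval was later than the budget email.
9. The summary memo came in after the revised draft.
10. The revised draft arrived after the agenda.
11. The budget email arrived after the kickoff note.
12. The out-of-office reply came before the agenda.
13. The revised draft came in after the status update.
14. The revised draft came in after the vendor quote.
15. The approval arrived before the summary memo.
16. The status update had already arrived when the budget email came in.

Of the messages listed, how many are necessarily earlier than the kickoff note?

5

Directly stated before the kickoff note: the revised draft.
The agenda reaches the kickoff note via the agenda → the revised draft → the kickoff note.
The out-of-office reply reaches the kickoff note via the out-of-office reply → the agenda → the revised draft → the kickoff note.
The status update reaches the kickoff note via the status update → the revised draft → the kickoff note.
Likewise the vendor quote reaches the kickoff note by chaining the stated constraints.
No chain forces the approval (or any of the others) ahead of the kickoff note.
That's the agenda, the out-of-office reply, the revised draft, the status update, and the vendor quote — 5 in all.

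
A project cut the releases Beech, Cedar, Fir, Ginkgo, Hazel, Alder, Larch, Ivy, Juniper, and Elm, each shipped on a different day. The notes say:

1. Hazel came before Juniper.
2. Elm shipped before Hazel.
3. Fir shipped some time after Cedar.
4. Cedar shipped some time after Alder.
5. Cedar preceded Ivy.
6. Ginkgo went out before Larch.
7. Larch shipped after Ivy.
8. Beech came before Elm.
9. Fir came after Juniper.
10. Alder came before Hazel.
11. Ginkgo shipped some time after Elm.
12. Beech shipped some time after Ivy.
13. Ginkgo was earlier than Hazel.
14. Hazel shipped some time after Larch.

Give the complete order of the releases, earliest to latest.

The constraints fix every adjacent pair, so only one ordering works:
Alder → Cedar → Ivy → Beech → Elm → Ginkgo → Larch → Hazel → Juniper → Fir.

Alder, Cedar, Ivy, Beech, Elm, Ginkgo, Larch, Hazel, Juniper, Fir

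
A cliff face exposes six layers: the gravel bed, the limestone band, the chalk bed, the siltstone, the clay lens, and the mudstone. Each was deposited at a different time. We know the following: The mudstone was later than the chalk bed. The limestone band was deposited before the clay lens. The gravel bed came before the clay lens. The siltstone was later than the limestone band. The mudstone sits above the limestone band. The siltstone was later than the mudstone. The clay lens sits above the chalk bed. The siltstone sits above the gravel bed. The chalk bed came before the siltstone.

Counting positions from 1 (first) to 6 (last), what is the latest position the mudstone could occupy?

The mudstone must come before the siltstone — 1 layer forced after it.
Everything else can be placed before the mudstone in some valid order, so the mudstone can sit as late as position 6 − 1 = 5.

5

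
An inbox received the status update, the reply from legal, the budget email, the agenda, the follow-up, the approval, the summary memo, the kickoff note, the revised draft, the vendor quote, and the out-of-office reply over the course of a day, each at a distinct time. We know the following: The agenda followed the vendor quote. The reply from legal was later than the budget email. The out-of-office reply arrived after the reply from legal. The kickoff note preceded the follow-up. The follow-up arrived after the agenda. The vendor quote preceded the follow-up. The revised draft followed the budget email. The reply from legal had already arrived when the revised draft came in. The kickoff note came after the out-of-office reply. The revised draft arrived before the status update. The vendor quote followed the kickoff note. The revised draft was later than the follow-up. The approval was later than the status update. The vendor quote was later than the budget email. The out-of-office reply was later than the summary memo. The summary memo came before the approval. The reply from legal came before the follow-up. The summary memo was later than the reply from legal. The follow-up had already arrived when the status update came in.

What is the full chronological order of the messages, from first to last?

the budget email, the reply from legal, the summary memo, the out-of-office reply, the kickoff note, the vendor quote, the agenda, the follow-up, the revised draft, the status update, the approval

The constraints fix every adjacent pair, so only one ordering works:
the budget email → the reply from legal → the summary memo → the out-of-office reply → the kickoff note → the vendor quote → the agenda → the follow-up → the revised draft → the status update → the approval.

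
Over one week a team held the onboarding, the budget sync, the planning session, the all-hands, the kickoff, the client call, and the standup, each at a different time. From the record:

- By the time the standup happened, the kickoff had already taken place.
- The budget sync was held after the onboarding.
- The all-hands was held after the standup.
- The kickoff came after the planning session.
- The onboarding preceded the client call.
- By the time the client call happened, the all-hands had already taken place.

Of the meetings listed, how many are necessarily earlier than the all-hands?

3

Directly stated before the all-hands: the standup.
The kickoff reaches the all-hands via the kickoff → the standup → the all-hands.
The planning session reaches the all-hands via the planning session → the kickoff → the standup → the all-hands.
No chain forces the client call (or any of the others) ahead of the all-hands.
That's the kickoff, the planning session, and the standup — 3 in all.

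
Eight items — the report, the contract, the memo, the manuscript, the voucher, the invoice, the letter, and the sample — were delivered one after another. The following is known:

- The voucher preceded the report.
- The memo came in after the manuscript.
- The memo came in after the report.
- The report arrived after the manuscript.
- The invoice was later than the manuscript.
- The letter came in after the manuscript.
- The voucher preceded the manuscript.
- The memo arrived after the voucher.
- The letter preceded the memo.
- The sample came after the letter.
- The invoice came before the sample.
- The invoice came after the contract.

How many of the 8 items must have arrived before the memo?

Directly stated before the memo: the letter, the manuscript, the report, and the voucher.
No chain forces the contract (or any of the others) ahead of the memo.
That's the letter, the manuscript, the report, and the voucher — 4 in all.

4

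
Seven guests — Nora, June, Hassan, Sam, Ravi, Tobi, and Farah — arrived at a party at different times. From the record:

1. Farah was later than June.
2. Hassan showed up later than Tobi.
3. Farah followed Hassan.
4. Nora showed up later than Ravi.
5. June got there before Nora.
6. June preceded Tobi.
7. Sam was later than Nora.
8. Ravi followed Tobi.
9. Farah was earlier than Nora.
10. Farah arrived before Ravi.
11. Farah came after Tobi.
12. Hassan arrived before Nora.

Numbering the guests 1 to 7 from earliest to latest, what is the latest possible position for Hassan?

Hassan must come before Farah, Nora, Ravi, and Sam — 4 guests forced after them.
Everything else can be placed before Hassan in some valid order, so Hassan can sit as late as position 7 − 4 = 3.

3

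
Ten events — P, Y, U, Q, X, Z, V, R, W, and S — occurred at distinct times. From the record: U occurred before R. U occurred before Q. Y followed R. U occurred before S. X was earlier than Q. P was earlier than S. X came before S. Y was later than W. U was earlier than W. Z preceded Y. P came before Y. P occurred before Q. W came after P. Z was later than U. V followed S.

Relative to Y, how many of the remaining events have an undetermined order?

4

Forced before Y: P, R, U, W, and Z.
That leaves Q, S, V, and X with no forced order relative to Y — 4.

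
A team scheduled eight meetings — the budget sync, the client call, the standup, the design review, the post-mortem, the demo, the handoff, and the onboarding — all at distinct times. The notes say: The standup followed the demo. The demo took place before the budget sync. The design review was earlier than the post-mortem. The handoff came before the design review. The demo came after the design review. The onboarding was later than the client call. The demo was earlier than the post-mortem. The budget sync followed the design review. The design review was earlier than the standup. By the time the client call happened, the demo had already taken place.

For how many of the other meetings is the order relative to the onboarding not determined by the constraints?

3

Forced before the onboarding: the client call, the demo, the design review, and the handoff.
That leaves the budget sync, the post-mortem, and the standup with no forced order relative to the onboarding — 3.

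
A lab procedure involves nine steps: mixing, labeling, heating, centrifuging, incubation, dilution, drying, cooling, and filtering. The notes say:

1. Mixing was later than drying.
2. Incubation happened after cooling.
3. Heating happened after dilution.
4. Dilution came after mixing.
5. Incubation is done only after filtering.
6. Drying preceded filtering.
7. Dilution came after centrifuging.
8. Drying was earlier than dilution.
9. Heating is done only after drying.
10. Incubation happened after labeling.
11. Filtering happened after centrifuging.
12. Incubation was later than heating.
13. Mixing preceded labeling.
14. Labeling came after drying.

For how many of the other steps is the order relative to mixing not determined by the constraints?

3

Forced before mixing: drying; forced after mixing: dilution, heating, incubation, and labeling.
That leaves centrifuging, cooling, and filtering with no forced order relative to mixing — 3.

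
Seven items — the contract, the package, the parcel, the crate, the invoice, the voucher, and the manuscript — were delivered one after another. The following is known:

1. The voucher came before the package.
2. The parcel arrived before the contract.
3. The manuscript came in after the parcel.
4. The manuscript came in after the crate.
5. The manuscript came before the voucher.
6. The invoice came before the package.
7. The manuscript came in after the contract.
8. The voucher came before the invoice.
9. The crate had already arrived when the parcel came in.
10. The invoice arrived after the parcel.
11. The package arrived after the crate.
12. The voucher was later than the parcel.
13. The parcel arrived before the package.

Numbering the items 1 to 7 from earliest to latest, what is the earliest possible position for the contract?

3

The crate and the parcel must both come before the contract — 2 forced predecessors.
Nothing else is forced ahead of the contract, so its earliest slot is position 2 + 1 = 3.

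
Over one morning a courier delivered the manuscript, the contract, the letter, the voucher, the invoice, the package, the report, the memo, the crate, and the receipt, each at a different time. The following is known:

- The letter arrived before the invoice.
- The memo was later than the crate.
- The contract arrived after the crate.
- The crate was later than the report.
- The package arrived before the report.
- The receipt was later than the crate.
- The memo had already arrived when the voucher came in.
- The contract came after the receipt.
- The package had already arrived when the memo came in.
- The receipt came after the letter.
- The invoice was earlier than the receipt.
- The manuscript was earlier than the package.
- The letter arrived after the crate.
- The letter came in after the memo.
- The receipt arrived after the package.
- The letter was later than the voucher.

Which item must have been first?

the manuscript

The manuscript has a chain of constraints placing it before every other item, so the manuscript must be first.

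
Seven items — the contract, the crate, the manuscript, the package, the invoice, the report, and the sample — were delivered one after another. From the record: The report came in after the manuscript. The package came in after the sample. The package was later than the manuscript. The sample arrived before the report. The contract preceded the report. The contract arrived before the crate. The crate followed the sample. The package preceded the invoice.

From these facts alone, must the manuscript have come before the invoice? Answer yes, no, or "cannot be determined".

Chain the constraints: the manuscript → the package → the invoice. Each link is directly stated, so the manuscript comes before the invoice.

yes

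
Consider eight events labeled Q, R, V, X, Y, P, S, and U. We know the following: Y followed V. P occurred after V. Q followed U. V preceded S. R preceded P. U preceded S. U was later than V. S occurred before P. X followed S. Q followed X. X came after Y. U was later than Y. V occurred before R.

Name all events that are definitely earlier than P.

Directly stated before P: R, S, and V.
U reaches P via U → S → P.
Y reaches P via Y → U → S → P.
No chain forces X (or any of the others) ahead of P.

R, S, U, V, Y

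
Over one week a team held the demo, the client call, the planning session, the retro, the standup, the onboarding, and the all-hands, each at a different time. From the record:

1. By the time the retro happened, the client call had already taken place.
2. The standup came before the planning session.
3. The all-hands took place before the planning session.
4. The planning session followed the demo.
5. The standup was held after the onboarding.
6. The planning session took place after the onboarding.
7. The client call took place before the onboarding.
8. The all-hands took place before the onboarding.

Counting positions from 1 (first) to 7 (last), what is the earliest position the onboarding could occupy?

3

The all-hands and the client call must both come before the onboarding — 2 forced predecessors.
Nothing else is forced ahead of the onboarding, so its earliest slot is position 2 + 1 = 3.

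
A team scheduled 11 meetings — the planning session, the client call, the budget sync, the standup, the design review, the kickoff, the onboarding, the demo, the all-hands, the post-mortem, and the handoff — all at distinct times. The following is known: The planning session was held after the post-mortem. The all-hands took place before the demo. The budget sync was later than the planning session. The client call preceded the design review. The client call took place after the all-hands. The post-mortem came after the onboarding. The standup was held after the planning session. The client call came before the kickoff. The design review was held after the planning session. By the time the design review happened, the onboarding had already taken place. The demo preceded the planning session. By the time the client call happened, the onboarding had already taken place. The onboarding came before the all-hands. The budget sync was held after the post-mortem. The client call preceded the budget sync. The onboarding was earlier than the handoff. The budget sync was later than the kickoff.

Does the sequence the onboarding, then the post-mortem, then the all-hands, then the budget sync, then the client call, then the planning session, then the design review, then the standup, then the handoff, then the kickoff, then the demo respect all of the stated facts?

no

The constraints require the demo before the planning session, but in the proposed sequence the planning session appears ahead of the demo. That one violation is enough.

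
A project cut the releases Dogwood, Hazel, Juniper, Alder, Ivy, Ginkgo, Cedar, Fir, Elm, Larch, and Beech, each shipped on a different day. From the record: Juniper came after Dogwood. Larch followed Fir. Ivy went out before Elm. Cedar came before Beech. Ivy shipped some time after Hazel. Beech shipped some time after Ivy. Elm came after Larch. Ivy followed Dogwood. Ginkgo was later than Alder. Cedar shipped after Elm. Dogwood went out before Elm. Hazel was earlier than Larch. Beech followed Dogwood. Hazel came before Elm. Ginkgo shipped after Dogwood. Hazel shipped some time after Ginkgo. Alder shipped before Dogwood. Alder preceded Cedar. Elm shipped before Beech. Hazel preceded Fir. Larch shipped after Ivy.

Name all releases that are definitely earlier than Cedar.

Alder, Dogwood, Elm, Fir, Ginkgo, Hazel, Ivy, Larch

Directly stated before Cedar: Alder and Elm.
Dogwood reaches Cedar via Dogwood → Elm → Cedar.
Fir reaches Cedar via Fir → Larch → Elm → Cedar.
Ginkgo reaches Cedar via Ginkgo → Hazel → Elm → Cedar.
Likewise Hazel, Ivy, and Larch each reach Cedar by chaining the stated constraints.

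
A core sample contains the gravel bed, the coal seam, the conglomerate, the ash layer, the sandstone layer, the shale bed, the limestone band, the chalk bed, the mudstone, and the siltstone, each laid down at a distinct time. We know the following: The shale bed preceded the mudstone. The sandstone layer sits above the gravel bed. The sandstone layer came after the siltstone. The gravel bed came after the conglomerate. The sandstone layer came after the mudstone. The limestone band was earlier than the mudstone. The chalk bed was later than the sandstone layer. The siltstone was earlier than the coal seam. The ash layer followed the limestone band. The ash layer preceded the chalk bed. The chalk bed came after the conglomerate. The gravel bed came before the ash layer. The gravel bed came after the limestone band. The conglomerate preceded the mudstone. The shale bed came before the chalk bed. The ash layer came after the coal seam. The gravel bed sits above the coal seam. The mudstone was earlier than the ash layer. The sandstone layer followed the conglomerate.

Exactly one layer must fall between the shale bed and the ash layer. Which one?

Tracing the constraints gives the shale bed → the mudstone → the ash layer, so the mudstone sits after the shale bed and before the ash layer.
No other layer is forced both after the shale bed and before the ash layer.

the mudstone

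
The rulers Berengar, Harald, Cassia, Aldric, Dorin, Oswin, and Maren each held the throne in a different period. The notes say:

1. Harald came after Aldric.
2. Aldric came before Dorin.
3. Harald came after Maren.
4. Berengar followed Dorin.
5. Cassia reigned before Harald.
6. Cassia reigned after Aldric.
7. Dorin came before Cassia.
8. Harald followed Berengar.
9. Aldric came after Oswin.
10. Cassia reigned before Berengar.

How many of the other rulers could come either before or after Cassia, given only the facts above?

Forced before Cassia: Aldric, Dorin, and Oswin; forced after Cassia: Berengar and Harald.
That leaves Maren with no forced order relative to Cassia — 1.

1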